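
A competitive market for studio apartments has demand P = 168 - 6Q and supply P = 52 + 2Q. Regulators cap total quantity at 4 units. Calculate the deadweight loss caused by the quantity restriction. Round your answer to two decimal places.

Unrestricted equilibrium: Q* = (168 - 52)/(6 + 2) = 14.5.
At Q = 4 the demand price is 168 - 6(4) = 144 and the supply price is 52 + 2(4) = 60.
DWL = (1/2)(gap between curves at 4) x (Q* - 4) = (1/2)(84)(10.5) = 441.

441.00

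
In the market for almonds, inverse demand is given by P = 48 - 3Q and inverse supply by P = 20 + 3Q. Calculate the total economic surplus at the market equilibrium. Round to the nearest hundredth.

Equilibrium: 48 - 3Q = 20 + 3Q, so Q* = 4.6667 and P* = 34.
CS = (1/2)(4.6667)(14) = 32.6667 and PS = (1/2)(4.6667)(14) = 32.6667, so total surplus = 65.3333.

65.33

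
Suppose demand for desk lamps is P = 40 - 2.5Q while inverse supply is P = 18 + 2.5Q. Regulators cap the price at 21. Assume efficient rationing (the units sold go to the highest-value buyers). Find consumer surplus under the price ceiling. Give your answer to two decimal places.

21.00

Without the control, 40 - 2.5Q = 18 + 2.5Q so Q* = 4.4 and P* = 29.
At P = 21, sellers supply (21 - 18)/2.5 = 1.2 while buyers want more, so the quantity traded is 1.2 at price 21.
The demand price at Q = 1.2 is 37. CS is the trapezoid between demand and 21 over [0, 1.2]: (1/2)[(40 - 21) + (37 - 21)](1.2) = 21.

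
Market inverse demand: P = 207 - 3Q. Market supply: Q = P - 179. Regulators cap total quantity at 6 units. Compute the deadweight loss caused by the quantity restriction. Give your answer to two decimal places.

2.00

Rewriting supply in inverse form: P = 179 + Q.
Without the quota, 207 - 3Q = 179 + Q gives Q* = 7.
At Q = 6 the demand price is 207 - 3(6) = 189 and the supply price is 179 + (6) = 185.
DWL = (1/2)(gap between curves at 6) x (Q* - 6) = (1/2)(4)(1) = 2.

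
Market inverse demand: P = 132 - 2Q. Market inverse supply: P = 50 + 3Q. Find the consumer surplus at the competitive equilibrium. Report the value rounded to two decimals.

268.96

Set 132 - 2Q = 50 + 3Q, which gives 82 = 5Q, so Q* = 16.4 and P* = 132 - 2(16.4) = 99.2.
CS is the area between the demand curve and P* from 0 to Q*: (1/2)(16.4)(32.8) = 268.96.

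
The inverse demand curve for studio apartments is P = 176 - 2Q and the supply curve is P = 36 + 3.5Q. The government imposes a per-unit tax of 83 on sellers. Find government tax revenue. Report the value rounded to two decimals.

860.18

Pre-tax equilibrium: 176 - 2Q = 36 + 3.5Q gives Q* = 25.4545, P* = 125.0909.
A tax on sellers shifts supply up by 83: 176 - 2Q = 36 + 3.5Q + 83, so Q_t = 10.3636. Buyers pay P_b = 155.2727; sellers receive P_s = P_b - 83 = 72.2727.
Revenue is the tax times quantity traded: 83 x 10.3636 = 860.1818.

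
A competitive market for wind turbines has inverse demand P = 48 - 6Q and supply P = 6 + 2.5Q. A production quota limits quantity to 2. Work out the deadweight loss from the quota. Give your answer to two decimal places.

36.76

Without the quota, 48 - 6Q = 6 + 2.5Q gives Q* = 4.9412.
At Q = 2 the demand price is 48 - 6(2) = 36 and the supply price is 6 + 2.5(2) = 11.
DWL = (1/2)(gap between curves at 2) x (Q* - 2) = (1/2)(25)(2.9412) = 36.7647.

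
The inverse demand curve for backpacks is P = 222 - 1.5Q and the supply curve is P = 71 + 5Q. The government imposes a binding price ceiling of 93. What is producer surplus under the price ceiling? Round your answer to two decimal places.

48.40

Without the control, 222 - 1.5Q = 71 + 5Q so Q* = 23.2308 and P* = 187.1538.
At P = 93, sellers supply (93 - 71)/5 = 4.4 while buyers want more, so the quantity traded is 4.4 at price 93.
PS is the triangle above supply below 93: (1/2)(4.4)(93 - 71) = 48.4.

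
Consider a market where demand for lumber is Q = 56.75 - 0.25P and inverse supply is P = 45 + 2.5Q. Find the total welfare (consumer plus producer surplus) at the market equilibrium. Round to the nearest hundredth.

Rewriting demand in inverse form: P = 227 - 4Q.
Equilibrium: 227 - 4Q = 45 + 2.5Q, so Q* = 28 and P* = 115.
CS = (1/2)(28)(112) = 1568 and PS = (1/2)(28)(70) = 980, so total surplus = 2548.

2548.00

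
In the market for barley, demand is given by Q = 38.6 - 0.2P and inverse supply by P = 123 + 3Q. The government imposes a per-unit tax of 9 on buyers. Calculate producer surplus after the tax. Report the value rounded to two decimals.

Rewriting demand in inverse form: P = 193 - 5Q.
Without the tax, 193 - 5Q = 123 + 3Q so Q* = 8.75 and P* = 149.25.
A tax on buyers shifts demand down by 9: (193 - 9) - 5Q = 123 + 3Q, so Q_t = 7.625. Buyers pay P_b = 154.875; sellers receive P_s = P_b - 9 = 145.875.
Producer surplus is the triangle above supply below P_s: (1/2)(7.625)(145.875 - 123) = 87.2109.

87.21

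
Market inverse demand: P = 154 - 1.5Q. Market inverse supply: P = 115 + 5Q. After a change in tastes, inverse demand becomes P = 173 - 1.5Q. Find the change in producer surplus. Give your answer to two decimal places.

Initial equilibrium: Q_0 = 6, P_0 = 145; CS_0 = (1/2)(6)(9) = 27, PS_0 = (1/2)(6)(30) = 90.
New equilibrium: 173 - 1.5Q = 115 + 5Q gives Q_1 = 8.9231, P_1 = 159.6154; CS_1 = 59.716, PS_1 = 199.0533.
Change in producer surplus = 199.0533 - 90 = 109.0533.

109.05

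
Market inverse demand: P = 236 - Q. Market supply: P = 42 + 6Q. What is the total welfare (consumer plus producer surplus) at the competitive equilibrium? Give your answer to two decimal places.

Setting demand equal to supply, 194 = 7Q, so Q* = 27.7143 and P* = 208.2857.
CS = (1/2)(27.7143)(27.7143) = 384.0408 and PS = (1/2)(27.7143)(166.2857) = 2304.2449, so total surplus = 2688.2857.

2688.29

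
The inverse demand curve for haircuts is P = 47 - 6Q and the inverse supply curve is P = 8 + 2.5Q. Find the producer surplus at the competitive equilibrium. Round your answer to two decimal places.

Setting demand equal to supply, 39 = 8.5Q, so Q* = 4.5882 and P* = 19.4706.
The supply curve's price intercept is 8, so PS = (1/2)(Q*)(P* - 8) = (1/2)(4.5882)(11.4706) = 26.3149.

26.31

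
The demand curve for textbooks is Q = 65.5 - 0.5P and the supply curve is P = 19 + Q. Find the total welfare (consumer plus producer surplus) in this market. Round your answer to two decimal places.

Rewriting demand in inverse form: P = 131 - 2Q.
Equilibrium: 131 - 2Q = 19 + Q, so Q* = 37.3333 and P* = 56.3333.
Total surplus is the full triangle between the curves from 0 to Q*: (1/2)(37.3333)(131 - 19) = 2090.6667.

2090.67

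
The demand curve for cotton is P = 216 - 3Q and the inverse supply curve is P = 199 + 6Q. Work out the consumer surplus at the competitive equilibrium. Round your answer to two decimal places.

5.35

Equilibrium: 216 - 3Q = 199 + 6Q, so Q* = 1.8889 and P* = 210.3333.
Consumer surplus is the triangle under demand above P*: (1/2)(1.8889)(216 - 210.3333) = (1/2)(1.8889)(5.6667) = 5.3519.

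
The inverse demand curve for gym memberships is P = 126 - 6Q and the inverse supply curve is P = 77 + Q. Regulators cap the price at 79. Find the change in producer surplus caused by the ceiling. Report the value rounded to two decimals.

-22.50

Free-market equilibrium: 126 - 6Q = 77 + Q gives Q* = 7, P* = 84.
At the ceiling price 79, quantity supplied is (79 - 77)/1 = 2; supply is the short side, so Q = 2 trades at P = 79.
PS goes from (1/2)(7)(7) = 24.5 to 2 (computed as (79 - 77)(2) - (1/2)(1)(2)^2), a change of -22.5.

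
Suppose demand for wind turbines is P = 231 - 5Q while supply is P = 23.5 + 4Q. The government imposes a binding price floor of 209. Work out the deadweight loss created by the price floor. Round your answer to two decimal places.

1566.13

Free-market equilibrium: 231 - 5Q = 23.5 + 4Q gives Q* = 23.0556, P* = 115.7222.
At the floor price 209, quantity demanded is (231 - 209)/5 = 4.4; demand is the short side, so Q = 4.4 trades at P = 209.
At Q = 4.4 the demand price is 209 and the supply price is 41.1. Deadweight loss is the triangle between the curves from 4.4 to 23.0556: (1/2)(209 - 41.1)(23.0556 - 4.4) = 1566.1339.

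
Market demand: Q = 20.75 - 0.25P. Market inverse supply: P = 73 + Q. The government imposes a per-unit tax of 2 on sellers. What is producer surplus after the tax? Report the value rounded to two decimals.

Rewriting demand in inverse form: P = 83 - 4Q.
Without the tax, 83 - 4Q = 73 + Q so Q* = 2 and P* = 75.
With the tax, sellers need 2 more per unit: 83 - 4Q = 73 + Q + 2, so Q_t = 1.6. Buyers pay P_b = 76.6; sellers receive P_s = P_b - 2 = 74.6.
Producer surplus is the triangle above supply below P_s: (1/2)(1.6)(74.6 - 73) = 1.28.

1.28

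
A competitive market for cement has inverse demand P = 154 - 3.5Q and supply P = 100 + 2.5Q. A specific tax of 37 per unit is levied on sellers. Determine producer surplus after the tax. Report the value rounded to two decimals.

Pre-tax equilibrium: 154 - 3.5Q = 100 + 2.5Q gives Q* = 9, P* = 122.5.
A tax on sellers shifts supply up by 37: 154 - 3.5Q = 100 + 2.5Q + 37, so Q_t = 2.8333. Buyers pay P_b = 144.0833; sellers receive P_s = P_b - 37 = 107.0833.
Producer surplus is the triangle above supply below P_s: (1/2)(2.8333)(107.0833 - 100) = 10.0347.

10.03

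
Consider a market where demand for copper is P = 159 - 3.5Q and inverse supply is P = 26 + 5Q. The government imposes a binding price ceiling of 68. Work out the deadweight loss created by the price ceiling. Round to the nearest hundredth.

223.21

Free-market equilibrium: 159 - 3.5Q = 26 + 5Q gives Q* = 15.6471, P* = 104.2353.
At P = 68, sellers supply (68 - 26)/5 = 8.4 while buyers want more, so the quantity traded is 8.4 at price 68.
At Q = 8.4 the demand price is 129.6 and the supply price is 68. Deadweight loss is the triangle between the curves from 8.4 to 15.6471: (1/2)(129.6 - 68)(15.6471 - 8.4) = 223.2094.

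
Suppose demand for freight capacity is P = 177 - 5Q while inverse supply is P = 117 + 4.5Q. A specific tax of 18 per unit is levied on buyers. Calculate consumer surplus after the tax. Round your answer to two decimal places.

48.86

Without the tax, 177 - 5Q = 117 + 4.5Q so Q* = 6.3158 and P* = 145.4211.
A tax on buyers shifts demand down by 18: (177 - 18) - 5Q = 117 + 4.5Q, so Q_t = 4.4211. Buyers pay P_b = 154.8947; sellers receive P_s = P_b - 18 = 136.8947.
CS = (1/2)(Q_t)(177 - P_b) = (1/2)(4.4211)(22.1053) = 48.8643.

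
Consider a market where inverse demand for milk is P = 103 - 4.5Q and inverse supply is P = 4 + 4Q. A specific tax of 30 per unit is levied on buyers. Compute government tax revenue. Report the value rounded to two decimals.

Pre-tax equilibrium: 103 - 4.5Q = 4 + 4Q gives Q* = 11.6471, P* = 50.5882.
With the tax, buyers' net willingness to pay falls by 30: (103 - 30) - 4.5Q = 4 + 4Q, so Q_t = 8.1176. Buyers pay P_b = 66.4706; sellers receive P_s = P_b - 30 = 36.4706.
Tax revenue = t x Q_t = 30 x 8.1176 = 243.5294.

243.53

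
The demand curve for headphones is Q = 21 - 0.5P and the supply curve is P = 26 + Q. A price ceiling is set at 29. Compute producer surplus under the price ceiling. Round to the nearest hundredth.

4.50

Rewriting demand in inverse form: P = 42 - 2Q.
Without the control, 42 - 2Q = 26 + Q so Q* = 5.3333 and P* = 31.3333.
At the ceiling price 29, quantity supplied is (29 - 26)/1 = 3; supply is the short side, so Q = 3 trades at P = 29.
PS is the triangle above supply below 29: (1/2)(3)(29 - 26) = 4.5.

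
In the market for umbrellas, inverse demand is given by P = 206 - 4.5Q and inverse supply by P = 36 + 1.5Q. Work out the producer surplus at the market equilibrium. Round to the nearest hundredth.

602.08

Setting demand equal to supply, 170 = 6Q, so Q* = 28.3333 and P* = 78.5.
PS is the area between P* and the supply curve from 0 to Q*: (1/2)(28.3333)(42.5) = 602.0833.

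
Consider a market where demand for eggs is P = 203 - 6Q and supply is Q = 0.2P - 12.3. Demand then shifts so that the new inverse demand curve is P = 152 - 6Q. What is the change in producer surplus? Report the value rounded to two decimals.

Rewriting supply in inverse form: P = 61.5 + 5Q.
Initial equilibrium: Q_0 = 12.8636, P_0 = 125.8182; CS_0 = (1/2)(12.8636)(77.1818) = 496.4194, PS_0 = (1/2)(12.8636)(64.3182) = 413.6829.
New equilibrium: 152 - 6Q = 61.5 + 5Q gives Q_1 = 8.2273, P_1 = 102.6364; CS_1 = 203.064, PS_1 = 169.22.
Change in producer surplus = 169.22 - 413.6829 = -244.4628.

-244.46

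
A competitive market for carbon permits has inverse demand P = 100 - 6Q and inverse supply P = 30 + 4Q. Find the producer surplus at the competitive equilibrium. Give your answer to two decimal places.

98.00

Setting demand equal to supply, 70 = 10Q, so Q* = 7 and P* = 58.
PS is the area between P* and the supply curve from 0 to Q*: (1/2)(7)(28) = 98.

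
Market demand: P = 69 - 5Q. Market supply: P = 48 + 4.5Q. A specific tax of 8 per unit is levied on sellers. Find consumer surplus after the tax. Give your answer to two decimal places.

Without the tax, 69 - 5Q = 48 + 4.5Q so Q* = 2.2105 and P* = 57.9474.
With the tax, sellers need 8 more per unit: 69 - 5Q = 48 + 4.5Q + 8, so Q_t = 1.3684. Buyers pay P_b = 62.1579; sellers receive P_s = P_b - 8 = 54.1579.
CS = (1/2)(Q_t)(69 - P_b) = (1/2)(1.3684)(6.8421) = 4.6814.

4.68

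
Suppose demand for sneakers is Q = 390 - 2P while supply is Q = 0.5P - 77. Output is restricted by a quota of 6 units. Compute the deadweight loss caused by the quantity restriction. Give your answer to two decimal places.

135.20

Rewriting demand in inverse form: P = 195 - 0.5Q.
Rewriting supply in inverse form: P = 154 + 2Q.
Without the quota, 195 - 0.5Q = 154 + 2Q gives Q* = 16.4.
At Q = 6 the demand price is 195 - 0.5(6) = 192 and the supply price is 154 + 2(6) = 166.
Deadweight loss is the triangle between the curves from 6 to 16.4: (1/2)(192 - 166)(16.4 - 6) = 135.2.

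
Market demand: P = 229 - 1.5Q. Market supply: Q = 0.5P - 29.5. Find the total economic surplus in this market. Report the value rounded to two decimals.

4128.57

Rewriting supply in inverse form: P = 59 + 2Q.
Set 229 - 1.5Q = 59 + 2Q, which gives 170 = 3.5Q, so Q* = 48.5714 and P* = 229 - 1.5(48.5714) = 156.1429.
CS = (1/2)(48.5714)(72.8571) = 1769.3878 and PS = (1/2)(48.5714)(97.1429) = 2359.1837, so total surplus = 4128.5714.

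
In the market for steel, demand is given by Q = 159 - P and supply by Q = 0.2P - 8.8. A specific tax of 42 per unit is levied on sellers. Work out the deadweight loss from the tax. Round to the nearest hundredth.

Rewriting demand in inverse form: P = 159 - Q.
Rewriting supply in inverse form: P = 44 + 5Q.
Without the tax, 159 - Q = 44 + 5Q so Q* = 19.1667 and P* = 139.8333.
With the tax, sellers need 42 more per unit: 159 - Q = 44 + 5Q + 42, so Q_t = 12.1667. Buyers pay P_b = 146.8333; sellers receive P_s = P_b - 42 = 104.8333.
Deadweight loss is the triangle between the curves from Q_t to Q*: (1/2)(19.1667 - 12.1667)(42) = 147.

147.00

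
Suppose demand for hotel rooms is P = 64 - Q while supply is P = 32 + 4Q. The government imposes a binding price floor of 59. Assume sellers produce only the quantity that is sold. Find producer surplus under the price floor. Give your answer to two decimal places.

Free-market equilibrium: 64 - Q = 32 + 4Q gives Q* = 6.4, P* = 57.6.
At the floor price 59, quantity demanded is (64 - 59)/1 = 5; demand is the short side, so Q = 5 trades at P = 59.
The supply price at Q = 5 is 52. PS is the trapezoid between 59 and supply over [0, 5]: (1/2)[(59 - 32) + (59 - 52)](5) = 85.

85.00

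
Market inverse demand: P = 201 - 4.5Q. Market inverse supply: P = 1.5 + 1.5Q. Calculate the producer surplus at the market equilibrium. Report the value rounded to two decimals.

829.17

Setting demand equal to supply, 199.5 = 6Q, so Q* = 33.25 and P* = 51.375.
PS is the area between P* and the supply curve from 0 to Q*: (1/2)(33.25)(49.875) = 829.1719.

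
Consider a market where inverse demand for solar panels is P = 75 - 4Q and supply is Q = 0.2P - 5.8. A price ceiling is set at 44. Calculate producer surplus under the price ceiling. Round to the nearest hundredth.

Rewriting supply in inverse form: P = 29 + 5Q.
Without the control, 75 - 4Q = 29 + 5Q so Q* = 5.1111 and P* = 54.5556.
At P = 44, sellers supply (44 - 29)/5 = 3 while buyers want more, so the quantity traded is 3 at price 44.
PS is the triangle above supply below 44: (1/2)(3)(44 - 29) = 22.5.

22.50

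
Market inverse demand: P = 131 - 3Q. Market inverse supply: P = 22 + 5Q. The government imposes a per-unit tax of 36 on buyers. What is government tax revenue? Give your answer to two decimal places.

Without the tax, 131 - 3Q = 22 + 5Q so Q* = 13.625 and P* = 90.125.
With the tax, buyers' net willingness to pay falls by 36: (131 - 36) - 3Q = 22 + 5Q, so Q_t = 9.125. Buyers pay P_b = 103.625; sellers receive P_s = P_b - 36 = 67.625.
Revenue is the tax times quantity traded: 36 x 9.125 = 328.5.

328.50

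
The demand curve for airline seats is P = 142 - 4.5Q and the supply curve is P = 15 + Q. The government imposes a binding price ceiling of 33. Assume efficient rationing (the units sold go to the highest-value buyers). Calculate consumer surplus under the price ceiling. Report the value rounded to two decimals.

Free-market equilibrium: 142 - 4.5Q = 15 + Q gives Q* = 23.0909, P* = 38.0909.
At P = 33, sellers supply (33 - 15)/1 = 18 while buyers want more, so the quantity traded is 18 at price 33.
The demand price at Q = 18 is 61. CS is the trapezoid between demand and 33 over [0, 18]: (1/2)[(142 - 33) + (61 - 33)](18) = 1233.

1233.00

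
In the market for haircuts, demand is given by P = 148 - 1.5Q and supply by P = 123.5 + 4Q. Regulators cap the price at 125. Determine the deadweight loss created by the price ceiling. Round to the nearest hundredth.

Without the control, 148 - 1.5Q = 123.5 + 4Q so Q* = 4.4545 and P* = 141.3182.
At the ceiling price 125, quantity supplied is (125 - 123.5)/4 = 0.375; supply is the short side, so Q = 0.375 trades at P = 125.
At Q = 0.375 the demand price is 147.4375 and the supply price is 125. Deadweight loss is the triangle between the curves from 0.375 to 4.4545: (1/2)(147.4375 - 125)(4.4545 - 0.375) = 45.7674.

45.77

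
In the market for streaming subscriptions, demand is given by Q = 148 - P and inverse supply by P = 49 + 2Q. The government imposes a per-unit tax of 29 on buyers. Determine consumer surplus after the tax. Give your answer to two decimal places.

Rewriting demand in inverse form: P = 148 - Q.
Without the tax, 148 - Q = 49 + 2Q so Q* = 33 and P* = 115.
A tax on buyers shifts demand down by 29: (148 - 29) - Q = 49 + 2Q, so Q_t = 23.3333. Buyers pay P_b = 124.6667; sellers receive P_s = P_b - 29 = 95.6667.
CS = (1/2)(Q_t)(148 - P_b) = (1/2)(23.3333)(23.3333) = 272.2222.

272.22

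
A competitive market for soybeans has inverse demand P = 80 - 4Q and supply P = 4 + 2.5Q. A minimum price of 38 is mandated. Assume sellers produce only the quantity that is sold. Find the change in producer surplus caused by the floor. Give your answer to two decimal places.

48.30

Free-market equilibrium: 80 - 4Q = 4 + 2.5Q gives Q* = 11.6923, P* = 33.2308.
At P = 38, buyers demand (80 - 38)/4 = 10.5 while sellers would supply more, so the quantity traded is 10.5 at price 38.
PS goes from (1/2)(11.6923)(29.2308) = 170.8876 to 219.1875 (computed as (38 - 4)(10.5) - (1/2)(2.5)(10.5)^2), a change of 48.2999.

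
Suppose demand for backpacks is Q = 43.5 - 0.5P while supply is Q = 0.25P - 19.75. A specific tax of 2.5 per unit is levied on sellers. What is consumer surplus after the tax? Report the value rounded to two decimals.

0.84

Rewriting demand in inverse form: P = 87 - 2Q.
Rewriting supply in inverse form: P = 79 + 4Q.
Without the tax, 87 - 2Q = 79 + 4Q so Q* = 1.3333 and P* = 84.3333.
With the tax, sellers need 2.5 more per unit: 87 - 2Q = 79 + 4Q + 2.5, so Q_t = 0.9167. Buyers pay P_b = 85.1667; sellers receive P_s = P_b - 2.5 = 82.6667.
CS = (1/2)(Q_t)(87 - P_b) = (1/2)(0.9167)(1.8333) = 0.8403.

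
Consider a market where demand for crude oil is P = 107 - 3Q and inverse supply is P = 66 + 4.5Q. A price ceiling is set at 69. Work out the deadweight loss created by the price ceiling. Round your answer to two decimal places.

86.40

Free-market equilibrium: 107 - 3Q = 66 + 4.5Q gives Q* = 5.4667, P* = 90.6.
At the ceiling price 69, quantity supplied is (69 - 66)/4.5 = 0.6667; supply is the short side, so Q = 0.6667 trades at P = 69.
The lost-trades triangle has base Q* - 0.6667 = 4.8 and height equal to the gap between the curves at Q = 0.6667, which is 105 - 69 = 36. DWL = (1/2)(4.8)(36) = 86.4.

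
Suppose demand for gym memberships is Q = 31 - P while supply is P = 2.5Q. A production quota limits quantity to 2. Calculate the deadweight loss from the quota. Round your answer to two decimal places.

82.29

Rewriting demand in inverse form: P = 31 - Q.
Unrestricted equilibrium: Q* = (31 - 0)/(1 + 2.5) = 8.8571.
At Q = 2 the demand price is 31 - (2) = 29 and the supply price is 0 + 2.5(2) = 5.
Deadweight loss is the triangle between the curves from 2 to 8.8571: (1/2)(29 - 5)(8.8571 - 2) = 82.2857.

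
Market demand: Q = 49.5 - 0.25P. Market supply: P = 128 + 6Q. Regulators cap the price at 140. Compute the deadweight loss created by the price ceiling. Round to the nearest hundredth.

125.00

Rewriting demand in inverse form: P = 198 - 4Q.
Free-market equilibrium: 198 - 4Q = 128 + 6Q gives Q* = 7, P* = 170.
At the ceiling price 140, quantity supplied is (140 - 128)/6 = 2; supply is the short side, so Q = 2 trades at P = 140.
The lost-trades triangle has base Q* - 2 = 5 and height equal to the gap between the curves at Q = 2, which is 190 - 140 = 50. DWL = (1/2)(5)(50) = 125.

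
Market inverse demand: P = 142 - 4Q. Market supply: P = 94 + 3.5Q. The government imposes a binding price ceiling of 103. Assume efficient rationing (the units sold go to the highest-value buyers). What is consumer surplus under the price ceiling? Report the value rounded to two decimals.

87.06

Without the control, 142 - 4Q = 94 + 3.5Q so Q* = 6.4 and P* = 116.4.
At P = 103, sellers supply (103 - 94)/3.5 = 2.5714 while buyers want more, so the quantity traded is 2.5714 at price 103.
The demand price at Q = 2.5714 is 131.7143. CS is the trapezoid between demand and 103 over [0, 2.5714]: (1/2)[(142 - 103) + (131.7143 - 103)](2.5714) = 87.0612.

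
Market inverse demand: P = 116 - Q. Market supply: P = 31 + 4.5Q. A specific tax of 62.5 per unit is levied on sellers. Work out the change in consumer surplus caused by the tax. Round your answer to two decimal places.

Without the tax, 116 - Q = 31 + 4.5Q so Q* = 15.4545 and P* = 100.5455.
A tax on sellers shifts supply up by 62.5: 116 - Q = 31 + 4.5Q + 62.5, so Q_t = 4.0909. Buyers pay P_b = 111.9091; sellers receive P_s = P_b - 62.5 = 49.4091.
CS falls from (1/2)(15.4545)(15.4545) = 119.4215 to (1/2)(4.0909)(4.0909) = 8.3678, a change of -111.0537.

-111.05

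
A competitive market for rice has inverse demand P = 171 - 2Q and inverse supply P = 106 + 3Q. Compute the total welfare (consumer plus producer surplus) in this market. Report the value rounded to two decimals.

Setting demand equal to supply, 65 = 5Q, so Q* = 13 and P* = 145.
Total surplus is the full triangle between the curves from 0 to Q*: (1/2)(13)(171 - 106) = 422.5.

422.50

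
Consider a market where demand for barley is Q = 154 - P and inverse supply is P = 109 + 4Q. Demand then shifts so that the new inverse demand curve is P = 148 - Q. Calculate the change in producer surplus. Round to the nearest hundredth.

Rewriting demand in inverse form: P = 154 - Q.
Initial equilibrium: Q_0 = 9, P_0 = 145; CS_0 = (1/2)(9)(9) = 40.5, PS_0 = (1/2)(9)(36) = 162.
New equilibrium: 148 - Q = 109 + 4Q gives Q_1 = 7.8, P_1 = 140.2; CS_1 = 30.42, PS_1 = 121.68.
Change in producer surplus = 121.68 - 162 = -40.32.

-40.32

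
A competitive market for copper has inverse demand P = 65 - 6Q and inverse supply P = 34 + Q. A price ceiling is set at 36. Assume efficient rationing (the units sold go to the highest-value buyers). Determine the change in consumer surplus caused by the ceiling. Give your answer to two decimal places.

-12.84

Free-market equilibrium: 65 - 6Q = 34 + Q gives Q* = 4.4286, P* = 38.4286.
At P = 36, sellers supply (36 - 34)/1 = 2 while buyers want more, so the quantity traded is 2 at price 36.
CS goes from (1/2)(4.4286)(26.5714) = 58.8367 to 46 (computed as (65 - 36)(2) - (1/2)(6)(2)^2), a change of -12.8367.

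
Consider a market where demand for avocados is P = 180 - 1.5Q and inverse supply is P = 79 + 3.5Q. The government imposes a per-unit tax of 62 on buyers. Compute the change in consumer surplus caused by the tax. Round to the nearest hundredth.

-260.40

Without the tax, 180 - 1.5Q = 79 + 3.5Q so Q* = 20.2 and P* = 149.7.
With the tax, buyers' net willingness to pay falls by 62: (180 - 62) - 1.5Q = 79 + 3.5Q, so Q_t = 7.8. Buyers pay P_b = 168.3; sellers receive P_s = P_b - 62 = 106.3.
Consumers lose the trapezoid between P* and P_b out to Q_t plus the triangle from Q_t to Q*: change in CS = 45.63 - 306.03 = -260.4.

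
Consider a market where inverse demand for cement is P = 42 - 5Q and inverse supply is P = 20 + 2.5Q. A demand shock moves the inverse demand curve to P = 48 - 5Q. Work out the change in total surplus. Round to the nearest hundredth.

Initial equilibrium: Q_0 = 2.9333, P_0 = 27.3333; CS_0 = (1/2)(2.9333)(14.6667) = 21.5111, PS_0 = (1/2)(2.9333)(7.3333) = 10.7556.
New equilibrium: 48 - 5Q = 20 + 2.5Q gives Q_1 = 3.7333, P_1 = 29.3333; CS_1 = 34.8444, PS_1 = 17.4222.
Change in total surplus = (34.8444 + 17.4222) - (21.5111 + 10.7556) = 20.

20.00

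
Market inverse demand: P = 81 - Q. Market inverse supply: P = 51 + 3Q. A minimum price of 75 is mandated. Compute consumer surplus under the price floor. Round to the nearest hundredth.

18.00

Without the control, 81 - Q = 51 + 3Q so Q* = 7.5 and P* = 73.5.
At the floor price 75, quantity demanded is (81 - 75)/1 = 6; demand is the short side, so Q = 6 trades at P = 75.
CS is the triangle under demand above 75: (1/2)(6)(81 - 75) = 18.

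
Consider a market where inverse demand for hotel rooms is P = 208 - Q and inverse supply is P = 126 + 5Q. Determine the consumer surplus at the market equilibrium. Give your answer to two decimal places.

Setting demand equal to supply, 82 = 6Q, so Q* = 13.6667 and P* = 194.3333.
CS is the area between the demand curve and P* from 0 to Q*: (1/2)(13.6667)(13.6667) = 93.3889.

93.39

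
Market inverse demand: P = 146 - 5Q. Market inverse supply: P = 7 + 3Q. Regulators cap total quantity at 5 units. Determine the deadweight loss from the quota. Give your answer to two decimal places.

Unrestricted equilibrium: Q* = (146 - 7)/(5 + 3) = 17.375.
At Q = 5 the demand price is 146 - 5(5) = 121 and the supply price is 7 + 3(5) = 22.
DWL = (1/2)(gap between curves at 5) x (Q* - 5) = (1/2)(99)(12.375) = 612.5625.

612.56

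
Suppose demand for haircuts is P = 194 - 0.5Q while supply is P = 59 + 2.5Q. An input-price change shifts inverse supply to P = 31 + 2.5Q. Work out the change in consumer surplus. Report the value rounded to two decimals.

231.78

Initial equilibrium: Q_0 = 45, P_0 = 171.5; CS_0 = (1/2)(45)(22.5) = 506.25, PS_0 = (1/2)(45)(112.5) = 2531.25.
New equilibrium: 194 - 0.5Q = 31 + 2.5Q gives Q_1 = 54.3333, P_1 = 166.8333; CS_1 = 738.0278, PS_1 = 3690.1389.
Change in consumer surplus = 738.0278 - 506.25 = 231.7778.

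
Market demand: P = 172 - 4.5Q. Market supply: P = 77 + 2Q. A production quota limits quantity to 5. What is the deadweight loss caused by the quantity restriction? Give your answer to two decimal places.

300.48

Unrestricted equilibrium: Q* = (172 - 77)/(4.5 + 2) = 14.6154.
At Q = 5 the demand price is 172 - 4.5(5) = 149.5 and the supply price is 77 + 2(5) = 87.
DWL = (1/2)(gap between curves at 5) x (Q* - 5) = (1/2)(62.5)(9.6154) = 300.4808.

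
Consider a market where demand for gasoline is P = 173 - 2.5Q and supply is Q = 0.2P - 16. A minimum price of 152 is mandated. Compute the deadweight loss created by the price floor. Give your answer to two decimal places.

Rewriting supply in inverse form: P = 80 + 5Q.
Without the control, 173 - 2.5Q = 80 + 5Q so Q* = 12.4 and P* = 142.
At the floor price 152, quantity demanded is (173 - 152)/2.5 = 8.4; demand is the short side, so Q = 8.4 trades at P = 152.
At Q = 8.4 the demand price is 152 and the supply price is 122. Deadweight loss is the triangle between the curves from 8.4 to 12.4: (1/2)(152 - 122)(12.4 - 8.4) = 60.

60.00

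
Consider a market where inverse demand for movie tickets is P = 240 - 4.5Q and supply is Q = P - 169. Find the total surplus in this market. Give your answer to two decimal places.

Rewriting supply in inverse form: P = 169 + Q.
Equilibrium: 240 - 4.5Q = 169 + Q, so Q* = 12.9091 and P* = 181.9091.
Total surplus is the full triangle between the curves from 0 to Q*: (1/2)(12.9091)(240 - 169) = 458.2727.

458.27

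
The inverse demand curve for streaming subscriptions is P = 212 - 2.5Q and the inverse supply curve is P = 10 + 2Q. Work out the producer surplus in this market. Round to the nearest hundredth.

Equilibrium: 212 - 2.5Q = 10 + 2Q, so Q* = 44.8889 and P* = 99.7778.
The supply curve's price intercept is 10, so PS = (1/2)(Q*)(P* - 10) = (1/2)(44.8889)(89.7778) = 2015.0123.

2015.01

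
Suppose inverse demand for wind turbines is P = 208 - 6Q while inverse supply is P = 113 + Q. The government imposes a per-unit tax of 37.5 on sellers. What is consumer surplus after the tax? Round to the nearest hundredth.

202.42

Pre-tax equilibrium: 208 - 6Q = 113 + Q gives Q* = 13.5714, P* = 126.5714.
With the tax, sellers need 37.5 more per unit: 208 - 6Q = 113 + Q + 37.5, so Q_t = 8.2143. Buyers pay P_b = 158.7143; sellers receive P_s = P_b - 37.5 = 121.2143.
Consumer surplus is the triangle under demand above P_b: (1/2)(8.2143)(208 - 158.7143) = 202.4235.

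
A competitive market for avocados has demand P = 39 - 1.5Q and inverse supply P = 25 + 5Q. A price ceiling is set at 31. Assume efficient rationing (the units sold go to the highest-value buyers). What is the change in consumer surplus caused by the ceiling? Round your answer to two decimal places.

Without the control, 39 - 1.5Q = 25 + 5Q so Q* = 2.1538 and P* = 35.7692.
At P = 31, sellers supply (31 - 25)/5 = 1.2 while buyers want more, so the quantity traded is 1.2 at price 31.
CS goes from (1/2)(2.1538)(3.2308) = 3.4793 to 8.52 (computed as (39 - 31)(1.2) - (1/2)(1.5)(1.2)^2), a change of 5.0407.

5.04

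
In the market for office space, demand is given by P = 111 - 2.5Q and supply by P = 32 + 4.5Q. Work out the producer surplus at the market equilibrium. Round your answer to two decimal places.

286.58

Equilibrium: 111 - 2.5Q = 32 + 4.5Q, so Q* = 11.2857 and P* = 82.7857.
The supply curve's price intercept is 32, so PS = (1/2)(Q*)(P* - 32) = (1/2)(11.2857)(50.7857) = 286.5765.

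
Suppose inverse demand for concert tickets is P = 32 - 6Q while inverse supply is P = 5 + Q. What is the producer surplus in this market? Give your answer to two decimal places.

7.44

Equilibrium: 32 - 6Q = 5 + Q, so Q* = 3.8571 and P* = 8.8571.
Producer surplus is the triangle above supply below P*: (1/2)(3.8571)(8.8571 - 5) = (1/2)(3.8571)(3.8571) = 7.4388.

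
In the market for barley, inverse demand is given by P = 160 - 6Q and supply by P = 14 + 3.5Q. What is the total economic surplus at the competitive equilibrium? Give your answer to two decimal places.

1121.89

Setting demand equal to supply, 146 = 9.5Q, so Q* = 15.3684 and P* = 67.7895.
Total surplus is the full triangle between the curves from 0 to Q*: (1/2)(15.3684)(160 - 14) = 1121.8947.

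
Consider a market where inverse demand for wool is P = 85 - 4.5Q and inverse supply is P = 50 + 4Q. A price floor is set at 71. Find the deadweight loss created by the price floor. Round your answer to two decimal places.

4.31

Without the control, 85 - 4.5Q = 50 + 4Q so Q* = 4.1176 and P* = 66.4706.
At P = 71, buyers demand (85 - 71)/4.5 = 3.1111 while sellers would supply more, so the quantity traded is 3.1111 at price 71.
At Q = 3.1111 the demand price is 71 and the supply price is 62.4444. Deadweight loss is the triangle between the curves from 3.1111 to 4.1176: (1/2)(71 - 62.4444)(4.1176 - 3.1111) = 4.3057.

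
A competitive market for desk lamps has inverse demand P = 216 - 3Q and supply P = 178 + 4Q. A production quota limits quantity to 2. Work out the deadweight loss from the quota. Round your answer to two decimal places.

Without the quota, 216 - 3Q = 178 + 4Q gives Q* = 5.4286.
At Q = 2 the demand price is 216 - 3(2) = 210 and the supply price is 178 + 4(2) = 186.
DWL = (1/2)(gap between curves at 2) x (Q* - 2) = (1/2)(24)(3.4286) = 41.1429.

41.14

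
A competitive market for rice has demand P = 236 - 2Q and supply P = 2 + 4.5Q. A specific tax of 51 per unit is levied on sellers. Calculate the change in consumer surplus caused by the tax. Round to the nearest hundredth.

Without the tax, 236 - 2Q = 2 + 4.5Q so Q* = 36 and P* = 164.
With the tax, sellers need 51 more per unit: 236 - 2Q = 2 + 4.5Q + 51, so Q_t = 28.1538. Buyers pay P_b = 179.6923; sellers receive P_s = P_b - 51 = 128.6923.
CS falls from (1/2)(36)(72) = 1296 to (1/2)(28.1538)(56.3077) = 792.6391, a change of -503.3609.

-503.36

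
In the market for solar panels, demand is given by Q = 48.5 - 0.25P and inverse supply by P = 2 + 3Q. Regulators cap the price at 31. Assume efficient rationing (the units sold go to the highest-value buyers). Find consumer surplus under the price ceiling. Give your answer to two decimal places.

Rewriting demand in inverse form: P = 194 - 4Q.
Free-market equilibrium: 194 - 4Q = 2 + 3Q gives Q* = 27.4286, P* = 84.2857.
At P = 31, sellers supply (31 - 2)/3 = 9.6667 while buyers want more, so the quantity traded is 9.6667 at price 31.
The demand price at Q = 9.6667 is 155.3333. CS is the trapezoid between demand and 31 over [0, 9.6667]: (1/2)[(194 - 31) + (155.3333 - 31)](9.6667) = 1388.7778.

1388.78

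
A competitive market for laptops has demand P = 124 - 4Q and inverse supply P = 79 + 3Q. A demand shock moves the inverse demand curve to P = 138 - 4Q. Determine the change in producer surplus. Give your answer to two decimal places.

Initial equilibrium: Q_0 = 6.4286, P_0 = 98.2857; CS_0 = (1/2)(6.4286)(25.7143) = 82.6531, PS_0 = (1/2)(6.4286)(19.2857) = 61.9898.
New equilibrium: 138 - 4Q = 79 + 3Q gives Q_1 = 8.4286, P_1 = 104.2857; CS_1 = 142.0816, PS_1 = 106.5612.
Change in producer surplus = 106.5612 - 61.9898 = 44.5714.

44.57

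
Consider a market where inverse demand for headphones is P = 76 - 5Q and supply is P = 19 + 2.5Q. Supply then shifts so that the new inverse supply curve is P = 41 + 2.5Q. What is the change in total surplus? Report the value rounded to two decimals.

Initial equilibrium: Q_0 = 7.6, P_0 = 38; CS_0 = (1/2)(7.6)(38) = 144.4, PS_0 = (1/2)(7.6)(19) = 72.2.
New equilibrium: 76 - 5Q = 41 + 2.5Q gives Q_1 = 4.6667, P_1 = 52.6667; CS_1 = 54.4444, PS_1 = 27.2222.
Change in total surplus = (54.4444 + 27.2222) - (144.4 + 72.2) = -134.9333.

-134.93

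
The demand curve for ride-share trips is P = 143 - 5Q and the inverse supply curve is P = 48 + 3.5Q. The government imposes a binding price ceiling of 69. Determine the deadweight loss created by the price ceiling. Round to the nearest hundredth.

113.88

Without the control, 143 - 5Q = 48 + 3.5Q so Q* = 11.1765 and P* = 87.1176.
At P = 69, sellers supply (69 - 48)/3.5 = 6 while buyers want more, so the quantity traded is 6 at price 69.
The lost-trades triangle has base Q* - 6 = 5.1765 and height equal to the gap between the curves at Q = 6, which is 113 - 69 = 44. DWL = (1/2)(5.1765)(44) = 113.8824.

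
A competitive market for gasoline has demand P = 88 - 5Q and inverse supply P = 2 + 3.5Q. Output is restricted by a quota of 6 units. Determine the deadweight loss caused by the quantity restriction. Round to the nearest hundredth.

Unrestricted equilibrium: Q* = (88 - 2)/(5 + 3.5) = 10.1176.
At Q = 6 the demand price is 88 - 5(6) = 58 and the supply price is 2 + 3.5(6) = 23.
DWL = (1/2)(gap between curves at 6) x (Q* - 6) = (1/2)(35)(4.1176) = 72.0588.

72.06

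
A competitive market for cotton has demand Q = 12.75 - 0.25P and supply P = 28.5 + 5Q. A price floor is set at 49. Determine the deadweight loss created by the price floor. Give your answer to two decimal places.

Rewriting demand in inverse form: P = 51 - 4Q.
Free-market equilibrium: 51 - 4Q = 28.5 + 5Q gives Q* = 2.5, P* = 41.
At P = 49, buyers demand (51 - 49)/4 = 0.5 while sellers would supply more, so the quantity traded is 0.5 at price 49.
At Q = 0.5 the demand price is 49 and the supply price is 31. Deadweight loss is the triangle between the curves from 0.5 to 2.5: (1/2)(49 - 31)(2.5 - 0.5) = 18.

18.00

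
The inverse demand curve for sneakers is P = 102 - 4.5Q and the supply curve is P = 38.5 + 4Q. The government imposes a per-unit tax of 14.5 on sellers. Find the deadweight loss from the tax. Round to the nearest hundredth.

12.37

Pre-tax equilibrium: 102 - 4.5Q = 38.5 + 4Q gives Q* = 7.4706, P* = 68.3824.
With the tax, sellers need 14.5 more per unit: 102 - 4.5Q = 38.5 + 4Q + 14.5, so Q_t = 5.7647. Buyers pay P_b = 76.0588; sellers receive P_s = P_b - 14.5 = 61.5588.
The welfare triangle lost has base Q* - Q_t = 1.7059 and height t = 14.5, so DWL = (1/2)(1.7059)(14.5) = 12.3676.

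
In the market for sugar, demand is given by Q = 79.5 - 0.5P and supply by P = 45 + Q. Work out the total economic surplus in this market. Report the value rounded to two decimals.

2166.00

Rewriting demand in inverse form: P = 159 - 2Q.
Equilibrium: 159 - 2Q = 45 + Q, so Q* = 38 and P* = 83.
CS = (1/2)(38)(76) = 1444 and PS = (1/2)(38)(38) = 722, so total surplus = 2166.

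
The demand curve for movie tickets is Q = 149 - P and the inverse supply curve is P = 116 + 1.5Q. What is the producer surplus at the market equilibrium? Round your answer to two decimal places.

130.68

Rewriting demand in inverse form: P = 149 - Q.
Setting demand equal to supply, 33 = 2.5Q, so Q* = 13.2 and P* = 135.8.
PS is the area between P* and the supply curve from 0 to Q*: (1/2)(13.2)(19.8) = 130.68.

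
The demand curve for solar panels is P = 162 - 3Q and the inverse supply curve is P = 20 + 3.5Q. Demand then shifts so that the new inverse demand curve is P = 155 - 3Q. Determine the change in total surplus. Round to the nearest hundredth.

-149.15

Initial equilibrium: Q_0 = 21.8462, P_0 = 96.4615; CS_0 = (1/2)(21.8462)(65.5385) = 715.8817, PS_0 = (1/2)(21.8462)(76.4615) = 835.1953.
New equilibrium: 155 - 3Q = 20 + 3.5Q gives Q_1 = 20.7692, P_1 = 92.6923; CS_1 = 647.0414, PS_1 = 754.8817.
Change in total surplus = (647.0414 + 754.8817) - (715.8817 + 835.1953) = -149.1538.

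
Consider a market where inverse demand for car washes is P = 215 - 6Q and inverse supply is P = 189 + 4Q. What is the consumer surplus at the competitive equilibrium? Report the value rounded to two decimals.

Setting demand equal to supply, 26 = 10Q, so Q* = 2.6 and P* = 199.4.
Consumer surplus is the triangle under demand above P*: (1/2)(2.6)(215 - 199.4) = (1/2)(2.6)(15.6) = 20.28.

20.28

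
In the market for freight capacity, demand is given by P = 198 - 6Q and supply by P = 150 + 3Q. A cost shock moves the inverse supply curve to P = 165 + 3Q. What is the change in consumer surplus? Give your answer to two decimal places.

-45.00

Initial equilibrium: Q_0 = 5.3333, P_0 = 166; CS_0 = (1/2)(5.3333)(32) = 85.3333, PS_0 = (1/2)(5.3333)(16) = 42.6667.
New equilibrium: 198 - 6Q = 165 + 3Q gives Q_1 = 3.6667, P_1 = 176; CS_1 = 40.3333, PS_1 = 20.1667.
Change in consumer surplus = 40.3333 - 85.3333 = -45.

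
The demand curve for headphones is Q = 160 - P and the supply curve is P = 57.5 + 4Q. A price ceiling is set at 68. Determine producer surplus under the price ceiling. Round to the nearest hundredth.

Rewriting demand in inverse form: P = 160 - Q.
Free-market equilibrium: 160 - Q = 57.5 + 4Q gives Q* = 20.5, P* = 139.5.
At P = 68, sellers supply (68 - 57.5)/4 = 2.625 while buyers want more, so the quantity traded is 2.625 at price 68.
PS is the triangle above supply below 68: (1/2)(2.625)(68 - 57.5) = 13.7812.

13.78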